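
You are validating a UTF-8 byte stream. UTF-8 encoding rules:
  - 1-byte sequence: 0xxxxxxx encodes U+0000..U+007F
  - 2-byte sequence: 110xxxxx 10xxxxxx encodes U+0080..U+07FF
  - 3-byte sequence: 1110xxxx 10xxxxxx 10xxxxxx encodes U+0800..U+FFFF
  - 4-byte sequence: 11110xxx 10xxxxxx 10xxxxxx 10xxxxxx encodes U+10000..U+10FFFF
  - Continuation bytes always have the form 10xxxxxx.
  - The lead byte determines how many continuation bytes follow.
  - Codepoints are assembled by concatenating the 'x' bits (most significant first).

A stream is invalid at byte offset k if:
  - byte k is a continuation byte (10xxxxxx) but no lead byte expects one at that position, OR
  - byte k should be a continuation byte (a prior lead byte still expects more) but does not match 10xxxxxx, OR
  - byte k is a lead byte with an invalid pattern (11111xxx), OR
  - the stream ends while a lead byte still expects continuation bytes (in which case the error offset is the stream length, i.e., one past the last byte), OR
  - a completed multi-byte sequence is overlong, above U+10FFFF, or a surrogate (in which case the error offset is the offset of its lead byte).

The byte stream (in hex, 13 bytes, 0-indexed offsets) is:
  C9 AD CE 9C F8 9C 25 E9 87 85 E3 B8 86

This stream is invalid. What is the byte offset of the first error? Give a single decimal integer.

Byte[0]=C9: 2-byte lead, need 1 cont bytes. acc=0x9
Byte[1]=AD: continuation. acc=(acc<<6)|0x2D=0x26D
Completed: cp=U+026D (starts at byte 0)
Byte[2]=CE: 2-byte lead, need 1 cont bytes. acc=0xE
Byte[3]=9C: continuation. acc=(acc<<6)|0x1C=0x39C
Completed: cp=U+039C (starts at byte 2)
Byte[4]=F8: INVALID lead byte (not 0xxx/110x/1110/11110)

Answer: 4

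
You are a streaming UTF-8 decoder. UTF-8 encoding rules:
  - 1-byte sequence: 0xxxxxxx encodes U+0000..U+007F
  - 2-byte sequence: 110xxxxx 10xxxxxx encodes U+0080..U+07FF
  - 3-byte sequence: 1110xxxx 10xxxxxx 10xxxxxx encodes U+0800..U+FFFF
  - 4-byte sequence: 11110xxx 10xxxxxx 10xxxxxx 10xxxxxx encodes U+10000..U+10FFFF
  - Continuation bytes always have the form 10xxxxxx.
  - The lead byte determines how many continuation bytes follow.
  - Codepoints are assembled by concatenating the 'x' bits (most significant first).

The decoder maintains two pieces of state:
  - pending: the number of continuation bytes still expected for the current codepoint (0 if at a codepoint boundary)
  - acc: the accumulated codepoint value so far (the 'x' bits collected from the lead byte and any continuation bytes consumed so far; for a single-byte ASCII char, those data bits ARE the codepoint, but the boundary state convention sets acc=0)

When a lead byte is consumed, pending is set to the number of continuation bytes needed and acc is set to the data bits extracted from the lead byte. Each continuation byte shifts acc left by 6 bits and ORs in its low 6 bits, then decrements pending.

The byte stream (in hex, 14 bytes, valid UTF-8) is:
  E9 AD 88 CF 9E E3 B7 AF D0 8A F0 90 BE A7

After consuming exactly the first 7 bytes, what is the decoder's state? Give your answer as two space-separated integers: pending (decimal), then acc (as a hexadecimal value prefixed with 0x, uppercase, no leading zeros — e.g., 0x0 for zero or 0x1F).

Byte[0]=E9: 3-byte lead. pending=2, acc=0x9
Byte[1]=AD: continuation. acc=(acc<<6)|0x2D=0x26D, pending=1
Byte[2]=88: continuation. acc=(acc<<6)|0x08=0x9B48, pending=0
Byte[3]=CF: 2-byte lead. pending=1, acc=0xF
Byte[4]=9E: continuation. acc=(acc<<6)|0x1E=0x3DE, pending=0
Byte[5]=E3: 3-byte lead. pending=2, acc=0x3
Byte[6]=B7: continuation. acc=(acc<<6)|0x37=0xF7, pending=1

Answer: 1 0xF7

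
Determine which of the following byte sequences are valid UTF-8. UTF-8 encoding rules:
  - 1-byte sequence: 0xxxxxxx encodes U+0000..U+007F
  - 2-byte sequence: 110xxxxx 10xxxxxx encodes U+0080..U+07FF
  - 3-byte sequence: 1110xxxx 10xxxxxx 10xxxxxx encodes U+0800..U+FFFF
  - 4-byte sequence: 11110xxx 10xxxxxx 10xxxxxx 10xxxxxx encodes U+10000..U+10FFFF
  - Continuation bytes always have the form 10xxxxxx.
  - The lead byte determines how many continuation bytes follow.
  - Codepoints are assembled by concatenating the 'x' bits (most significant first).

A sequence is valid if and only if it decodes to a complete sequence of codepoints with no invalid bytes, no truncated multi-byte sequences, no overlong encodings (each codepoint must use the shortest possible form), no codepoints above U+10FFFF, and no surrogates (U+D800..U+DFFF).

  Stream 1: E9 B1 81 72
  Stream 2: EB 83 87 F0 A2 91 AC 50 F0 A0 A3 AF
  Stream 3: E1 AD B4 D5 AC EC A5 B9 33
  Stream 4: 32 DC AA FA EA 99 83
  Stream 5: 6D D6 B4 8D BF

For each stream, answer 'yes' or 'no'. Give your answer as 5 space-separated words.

Stream 1: decodes cleanly. VALID
Stream 2: decodes cleanly. VALID
Stream 3: decodes cleanly. VALID
Stream 4: error at byte offset 3. INVALID
Stream 5: error at byte offset 3. INVALID

Answer: yes yes yes no no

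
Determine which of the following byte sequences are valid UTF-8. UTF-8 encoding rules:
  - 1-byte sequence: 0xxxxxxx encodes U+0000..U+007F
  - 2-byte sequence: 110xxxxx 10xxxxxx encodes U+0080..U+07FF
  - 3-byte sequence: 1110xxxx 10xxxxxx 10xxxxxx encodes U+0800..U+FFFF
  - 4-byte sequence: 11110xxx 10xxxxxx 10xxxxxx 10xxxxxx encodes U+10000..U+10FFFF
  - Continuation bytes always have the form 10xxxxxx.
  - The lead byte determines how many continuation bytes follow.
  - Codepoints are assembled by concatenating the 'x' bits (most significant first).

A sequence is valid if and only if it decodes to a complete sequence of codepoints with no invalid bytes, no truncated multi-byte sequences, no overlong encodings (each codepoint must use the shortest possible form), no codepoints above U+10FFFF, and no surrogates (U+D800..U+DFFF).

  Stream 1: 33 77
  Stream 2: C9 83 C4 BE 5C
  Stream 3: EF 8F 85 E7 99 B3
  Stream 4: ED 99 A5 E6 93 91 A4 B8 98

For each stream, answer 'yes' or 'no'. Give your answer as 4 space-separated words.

Stream 1: decodes cleanly. VALID
Stream 2: decodes cleanly. VALID
Stream 3: decodes cleanly. VALID
Stream 4: error at byte offset 6. INVALID

Answer: yes yes yes no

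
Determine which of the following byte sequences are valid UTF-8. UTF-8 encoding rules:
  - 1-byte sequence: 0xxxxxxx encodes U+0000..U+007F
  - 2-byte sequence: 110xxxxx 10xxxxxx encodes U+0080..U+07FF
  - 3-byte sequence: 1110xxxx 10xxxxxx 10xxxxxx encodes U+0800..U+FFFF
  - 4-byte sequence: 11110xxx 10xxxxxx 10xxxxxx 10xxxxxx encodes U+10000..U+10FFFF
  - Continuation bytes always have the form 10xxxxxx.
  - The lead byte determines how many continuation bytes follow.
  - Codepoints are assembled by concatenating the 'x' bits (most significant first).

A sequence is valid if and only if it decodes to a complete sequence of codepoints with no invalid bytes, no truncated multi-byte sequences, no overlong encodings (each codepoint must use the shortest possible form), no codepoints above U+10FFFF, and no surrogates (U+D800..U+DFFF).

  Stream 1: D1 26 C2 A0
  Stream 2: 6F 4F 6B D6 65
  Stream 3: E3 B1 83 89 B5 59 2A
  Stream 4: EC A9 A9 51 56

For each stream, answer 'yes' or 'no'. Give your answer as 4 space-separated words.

Answer: no no no yes

Derivation:
Stream 1: error at byte offset 1. INVALID
Stream 2: error at byte offset 4. INVALID
Stream 3: error at byte offset 3. INVALID
Stream 4: decodes cleanly. VALID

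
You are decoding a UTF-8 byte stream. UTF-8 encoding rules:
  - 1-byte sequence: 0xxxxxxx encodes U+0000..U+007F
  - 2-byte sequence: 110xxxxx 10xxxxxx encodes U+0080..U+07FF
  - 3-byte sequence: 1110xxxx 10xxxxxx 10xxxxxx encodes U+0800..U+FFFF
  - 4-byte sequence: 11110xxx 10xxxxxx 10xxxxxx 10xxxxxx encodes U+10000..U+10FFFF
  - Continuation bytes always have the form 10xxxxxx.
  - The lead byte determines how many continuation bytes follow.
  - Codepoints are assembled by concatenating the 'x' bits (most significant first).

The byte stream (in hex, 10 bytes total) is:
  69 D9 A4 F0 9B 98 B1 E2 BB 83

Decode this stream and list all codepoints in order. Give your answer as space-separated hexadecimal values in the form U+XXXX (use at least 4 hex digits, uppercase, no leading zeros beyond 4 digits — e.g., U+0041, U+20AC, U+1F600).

Answer: U+0069 U+0664 U+1B631 U+2EC3

Derivation:
Byte[0]=69: 1-byte ASCII. cp=U+0069
Byte[1]=D9: 2-byte lead, need 1 cont bytes. acc=0x19
Byte[2]=A4: continuation. acc=(acc<<6)|0x24=0x664
Completed: cp=U+0664 (starts at byte 1)
Byte[3]=F0: 4-byte lead, need 3 cont bytes. acc=0x0
Byte[4]=9B: continuation. acc=(acc<<6)|0x1B=0x1B
Byte[5]=98: continuation. acc=(acc<<6)|0x18=0x6D8
Byte[6]=B1: continuation. acc=(acc<<6)|0x31=0x1B631
Completed: cp=U+1B631 (starts at byte 3)
Byte[7]=E2: 3-byte lead, need 2 cont bytes. acc=0x2
Byte[8]=BB: continuation. acc=(acc<<6)|0x3B=0xBB
Byte[9]=83: continuation. acc=(acc<<6)|0x03=0x2EC3
Completed: cp=U+2EC3 (starts at byte 7)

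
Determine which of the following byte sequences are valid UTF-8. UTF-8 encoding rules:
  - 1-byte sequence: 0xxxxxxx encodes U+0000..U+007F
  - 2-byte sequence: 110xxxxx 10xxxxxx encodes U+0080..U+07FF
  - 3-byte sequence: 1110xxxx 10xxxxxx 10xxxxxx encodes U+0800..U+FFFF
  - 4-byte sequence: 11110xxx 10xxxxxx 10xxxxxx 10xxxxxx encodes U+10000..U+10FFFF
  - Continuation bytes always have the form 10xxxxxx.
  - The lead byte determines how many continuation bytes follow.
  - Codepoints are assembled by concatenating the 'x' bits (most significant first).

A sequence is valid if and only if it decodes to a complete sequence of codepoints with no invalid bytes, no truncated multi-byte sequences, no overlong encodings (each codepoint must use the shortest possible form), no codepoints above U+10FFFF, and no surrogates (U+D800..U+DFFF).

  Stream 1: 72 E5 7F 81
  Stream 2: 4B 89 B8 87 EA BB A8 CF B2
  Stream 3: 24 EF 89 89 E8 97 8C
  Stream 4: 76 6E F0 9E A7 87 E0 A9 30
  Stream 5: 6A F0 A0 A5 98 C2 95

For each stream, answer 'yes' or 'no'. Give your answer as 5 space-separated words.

Stream 1: error at byte offset 2. INVALID
Stream 2: error at byte offset 1. INVALID
Stream 3: decodes cleanly. VALID
Stream 4: error at byte offset 8. INVALID
Stream 5: decodes cleanly. VALID

Answer: no no yes no yes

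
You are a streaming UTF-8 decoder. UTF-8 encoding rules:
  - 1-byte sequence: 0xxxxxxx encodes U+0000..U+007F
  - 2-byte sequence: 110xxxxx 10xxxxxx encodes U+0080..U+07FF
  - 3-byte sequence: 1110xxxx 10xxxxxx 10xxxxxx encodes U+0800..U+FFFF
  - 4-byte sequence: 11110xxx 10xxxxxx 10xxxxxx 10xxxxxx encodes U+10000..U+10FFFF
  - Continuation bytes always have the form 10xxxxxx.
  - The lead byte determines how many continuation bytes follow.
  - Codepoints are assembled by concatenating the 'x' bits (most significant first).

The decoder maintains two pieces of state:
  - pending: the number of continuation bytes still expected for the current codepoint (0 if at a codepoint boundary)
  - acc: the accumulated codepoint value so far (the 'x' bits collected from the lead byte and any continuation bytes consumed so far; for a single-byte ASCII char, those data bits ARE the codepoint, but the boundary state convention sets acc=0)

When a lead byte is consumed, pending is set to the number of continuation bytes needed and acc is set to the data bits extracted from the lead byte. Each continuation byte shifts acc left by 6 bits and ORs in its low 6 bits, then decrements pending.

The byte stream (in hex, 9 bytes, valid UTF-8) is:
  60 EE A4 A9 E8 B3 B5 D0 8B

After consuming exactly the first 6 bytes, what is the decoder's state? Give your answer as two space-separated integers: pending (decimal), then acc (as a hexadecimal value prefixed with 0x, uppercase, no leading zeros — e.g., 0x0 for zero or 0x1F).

Byte[0]=60: 1-byte. pending=0, acc=0x0
Byte[1]=EE: 3-byte lead. pending=2, acc=0xE
Byte[2]=A4: continuation. acc=(acc<<6)|0x24=0x3A4, pending=1
Byte[3]=A9: continuation. acc=(acc<<6)|0x29=0xE929, pending=0
Byte[4]=E8: 3-byte lead. pending=2, acc=0x8
Byte[5]=B3: continuation. acc=(acc<<6)|0x33=0x233, pending=1

Answer: 1 0x233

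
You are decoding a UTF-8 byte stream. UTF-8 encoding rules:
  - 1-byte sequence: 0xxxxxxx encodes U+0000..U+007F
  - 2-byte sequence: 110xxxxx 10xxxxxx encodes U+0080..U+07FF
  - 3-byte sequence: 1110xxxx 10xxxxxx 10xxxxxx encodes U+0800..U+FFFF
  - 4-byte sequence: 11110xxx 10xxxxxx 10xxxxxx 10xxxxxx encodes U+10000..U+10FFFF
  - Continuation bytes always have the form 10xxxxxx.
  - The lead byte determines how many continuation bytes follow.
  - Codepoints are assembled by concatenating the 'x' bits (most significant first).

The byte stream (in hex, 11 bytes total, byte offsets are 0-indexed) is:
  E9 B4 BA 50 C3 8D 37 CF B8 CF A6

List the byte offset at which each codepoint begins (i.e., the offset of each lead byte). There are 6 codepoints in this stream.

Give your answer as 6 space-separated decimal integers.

Byte[0]=E9: 3-byte lead, need 2 cont bytes. acc=0x9
Byte[1]=B4: continuation. acc=(acc<<6)|0x34=0x274
Byte[2]=BA: continuation. acc=(acc<<6)|0x3A=0x9D3A
Completed: cp=U+9D3A (starts at byte 0)
Byte[3]=50: 1-byte ASCII. cp=U+0050
Byte[4]=C3: 2-byte lead, need 1 cont bytes. acc=0x3
Byte[5]=8D: continuation. acc=(acc<<6)|0x0D=0xCD
Completed: cp=U+00CD (starts at byte 4)
Byte[6]=37: 1-byte ASCII. cp=U+0037
Byte[7]=CF: 2-byte lead, need 1 cont bytes. acc=0xF
Byte[8]=B8: continuation. acc=(acc<<6)|0x38=0x3F8
Completed: cp=U+03F8 (starts at byte 7)
Byte[9]=CF: 2-byte lead, need 1 cont bytes. acc=0xF
Byte[10]=A6: continuation. acc=(acc<<6)|0x26=0x3E6
Completed: cp=U+03E6 (starts at byte 9)

Answer: 0 3 4 6 7 9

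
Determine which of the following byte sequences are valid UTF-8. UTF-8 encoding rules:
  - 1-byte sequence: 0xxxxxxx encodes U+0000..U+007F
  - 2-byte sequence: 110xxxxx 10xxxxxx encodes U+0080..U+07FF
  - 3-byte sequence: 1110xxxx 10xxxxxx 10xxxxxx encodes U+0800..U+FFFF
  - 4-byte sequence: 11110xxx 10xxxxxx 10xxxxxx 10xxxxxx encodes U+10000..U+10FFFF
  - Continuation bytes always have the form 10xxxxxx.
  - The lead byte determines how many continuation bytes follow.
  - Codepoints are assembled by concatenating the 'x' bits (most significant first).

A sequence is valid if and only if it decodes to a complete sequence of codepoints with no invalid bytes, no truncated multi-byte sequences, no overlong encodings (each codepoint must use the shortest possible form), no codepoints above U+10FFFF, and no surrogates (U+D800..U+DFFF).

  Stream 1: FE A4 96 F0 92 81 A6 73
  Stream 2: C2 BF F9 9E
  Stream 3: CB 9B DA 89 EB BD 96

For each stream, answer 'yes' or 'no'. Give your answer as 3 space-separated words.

Answer: no no yes

Derivation:
Stream 1: error at byte offset 0. INVALID
Stream 2: error at byte offset 2. INVALID
Stream 3: decodes cleanly. VALID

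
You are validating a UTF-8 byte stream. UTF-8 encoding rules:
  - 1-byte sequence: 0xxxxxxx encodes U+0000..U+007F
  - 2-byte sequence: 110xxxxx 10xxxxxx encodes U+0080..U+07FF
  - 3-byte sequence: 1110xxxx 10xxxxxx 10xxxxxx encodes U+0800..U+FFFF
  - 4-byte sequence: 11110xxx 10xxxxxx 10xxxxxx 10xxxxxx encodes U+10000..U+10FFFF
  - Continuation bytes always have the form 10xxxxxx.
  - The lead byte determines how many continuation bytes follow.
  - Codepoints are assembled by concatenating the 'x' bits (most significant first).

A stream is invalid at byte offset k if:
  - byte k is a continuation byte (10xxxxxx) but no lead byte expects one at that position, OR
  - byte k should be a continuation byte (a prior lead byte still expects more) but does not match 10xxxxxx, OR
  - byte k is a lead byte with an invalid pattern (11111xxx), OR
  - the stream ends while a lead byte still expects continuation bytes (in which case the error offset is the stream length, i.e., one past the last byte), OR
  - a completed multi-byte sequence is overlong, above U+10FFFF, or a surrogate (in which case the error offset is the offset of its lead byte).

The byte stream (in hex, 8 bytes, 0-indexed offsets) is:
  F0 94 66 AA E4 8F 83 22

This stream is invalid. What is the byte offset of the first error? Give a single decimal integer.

Byte[0]=F0: 4-byte lead, need 3 cont bytes. acc=0x0
Byte[1]=94: continuation. acc=(acc<<6)|0x14=0x14
Byte[2]=66: expected 10xxxxxx continuation. INVALID

Answer: 2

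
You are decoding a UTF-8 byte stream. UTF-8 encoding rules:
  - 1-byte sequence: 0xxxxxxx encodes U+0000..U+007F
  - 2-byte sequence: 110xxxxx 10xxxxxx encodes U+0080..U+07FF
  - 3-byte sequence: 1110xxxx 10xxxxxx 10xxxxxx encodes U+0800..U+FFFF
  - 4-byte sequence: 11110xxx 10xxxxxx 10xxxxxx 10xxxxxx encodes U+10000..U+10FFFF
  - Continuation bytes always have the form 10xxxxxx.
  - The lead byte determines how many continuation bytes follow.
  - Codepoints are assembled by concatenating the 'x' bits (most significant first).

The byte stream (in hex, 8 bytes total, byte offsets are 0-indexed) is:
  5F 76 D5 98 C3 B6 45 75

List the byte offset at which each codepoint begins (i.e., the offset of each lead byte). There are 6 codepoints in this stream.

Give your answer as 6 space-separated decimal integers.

Byte[0]=5F: 1-byte ASCII. cp=U+005F
Byte[1]=76: 1-byte ASCII. cp=U+0076
Byte[2]=D5: 2-byte lead, need 1 cont bytes. acc=0x15
Byte[3]=98: continuation. acc=(acc<<6)|0x18=0x558
Completed: cp=U+0558 (starts at byte 2)
Byte[4]=C3: 2-byte lead, need 1 cont bytes. acc=0x3
Byte[5]=B6: continuation. acc=(acc<<6)|0x36=0xF6
Completed: cp=U+00F6 (starts at byte 4)
Byte[6]=45: 1-byte ASCII. cp=U+0045
Byte[7]=75: 1-byte ASCII. cp=U+0075

Answer: 0 1 2 4 6 7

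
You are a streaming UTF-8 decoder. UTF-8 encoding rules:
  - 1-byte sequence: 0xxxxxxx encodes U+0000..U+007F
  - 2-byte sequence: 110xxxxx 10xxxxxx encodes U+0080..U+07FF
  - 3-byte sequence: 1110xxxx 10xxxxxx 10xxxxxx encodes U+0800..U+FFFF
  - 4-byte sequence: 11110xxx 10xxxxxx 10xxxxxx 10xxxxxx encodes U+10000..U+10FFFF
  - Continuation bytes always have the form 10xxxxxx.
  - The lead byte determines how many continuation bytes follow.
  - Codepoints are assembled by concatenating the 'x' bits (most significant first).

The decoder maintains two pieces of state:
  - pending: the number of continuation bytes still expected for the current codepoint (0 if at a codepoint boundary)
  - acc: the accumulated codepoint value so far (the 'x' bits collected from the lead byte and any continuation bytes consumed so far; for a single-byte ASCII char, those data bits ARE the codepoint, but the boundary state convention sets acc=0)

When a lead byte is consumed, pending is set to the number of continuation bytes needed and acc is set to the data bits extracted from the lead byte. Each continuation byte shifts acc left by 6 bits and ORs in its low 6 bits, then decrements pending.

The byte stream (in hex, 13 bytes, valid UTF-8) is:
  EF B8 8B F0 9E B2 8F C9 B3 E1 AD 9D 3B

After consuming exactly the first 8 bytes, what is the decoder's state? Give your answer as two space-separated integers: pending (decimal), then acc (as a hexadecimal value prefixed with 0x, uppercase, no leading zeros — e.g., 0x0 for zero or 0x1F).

Answer: 1 0x9

Derivation:
Byte[0]=EF: 3-byte lead. pending=2, acc=0xF
Byte[1]=B8: continuation. acc=(acc<<6)|0x38=0x3F8, pending=1
Byte[2]=8B: continuation. acc=(acc<<6)|0x0B=0xFE0B, pending=0
Byte[3]=F0: 4-byte lead. pending=3, acc=0x0
Byte[4]=9E: continuation. acc=(acc<<6)|0x1E=0x1E, pending=2
Byte[5]=B2: continuation. acc=(acc<<6)|0x32=0x7B2, pending=1
Byte[6]=8F: continuation. acc=(acc<<6)|0x0F=0x1EC8F, pending=0
Byte[7]=C9: 2-byte lead. pending=1, acc=0x9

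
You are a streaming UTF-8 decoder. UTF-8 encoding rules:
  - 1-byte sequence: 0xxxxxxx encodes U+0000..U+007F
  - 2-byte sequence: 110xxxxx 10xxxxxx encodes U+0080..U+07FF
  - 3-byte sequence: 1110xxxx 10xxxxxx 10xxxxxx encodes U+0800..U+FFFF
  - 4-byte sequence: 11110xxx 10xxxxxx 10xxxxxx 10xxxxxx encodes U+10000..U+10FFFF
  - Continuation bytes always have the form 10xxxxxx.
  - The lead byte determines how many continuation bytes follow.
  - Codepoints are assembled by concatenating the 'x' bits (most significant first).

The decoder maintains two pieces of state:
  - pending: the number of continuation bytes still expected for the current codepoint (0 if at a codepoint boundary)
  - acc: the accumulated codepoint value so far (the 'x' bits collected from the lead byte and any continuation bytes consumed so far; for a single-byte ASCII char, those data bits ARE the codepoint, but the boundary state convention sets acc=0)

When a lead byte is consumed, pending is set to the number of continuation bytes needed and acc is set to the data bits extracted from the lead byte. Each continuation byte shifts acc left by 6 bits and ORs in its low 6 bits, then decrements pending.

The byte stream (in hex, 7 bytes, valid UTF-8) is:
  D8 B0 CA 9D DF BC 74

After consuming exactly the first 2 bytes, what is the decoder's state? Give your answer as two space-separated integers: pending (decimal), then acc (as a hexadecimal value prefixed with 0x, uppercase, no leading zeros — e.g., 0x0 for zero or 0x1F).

Byte[0]=D8: 2-byte lead. pending=1, acc=0x18
Byte[1]=B0: continuation. acc=(acc<<6)|0x30=0x630, pending=0

Answer: 0 0x630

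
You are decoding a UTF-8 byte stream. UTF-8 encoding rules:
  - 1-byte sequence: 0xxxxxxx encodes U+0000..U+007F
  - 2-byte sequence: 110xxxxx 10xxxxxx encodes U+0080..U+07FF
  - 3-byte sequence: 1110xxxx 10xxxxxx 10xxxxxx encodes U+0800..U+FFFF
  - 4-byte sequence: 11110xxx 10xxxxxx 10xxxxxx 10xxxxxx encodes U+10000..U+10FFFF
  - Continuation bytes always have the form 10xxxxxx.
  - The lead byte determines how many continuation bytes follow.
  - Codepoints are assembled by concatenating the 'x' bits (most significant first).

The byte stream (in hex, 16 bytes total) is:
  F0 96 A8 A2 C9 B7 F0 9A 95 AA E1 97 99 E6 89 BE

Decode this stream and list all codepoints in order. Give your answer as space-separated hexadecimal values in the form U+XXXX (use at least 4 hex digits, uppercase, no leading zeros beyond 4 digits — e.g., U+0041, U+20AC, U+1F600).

Byte[0]=F0: 4-byte lead, need 3 cont bytes. acc=0x0
Byte[1]=96: continuation. acc=(acc<<6)|0x16=0x16
Byte[2]=A8: continuation. acc=(acc<<6)|0x28=0x5A8
Byte[3]=A2: continuation. acc=(acc<<6)|0x22=0x16A22
Completed: cp=U+16A22 (starts at byte 0)
Byte[4]=C9: 2-byte lead, need 1 cont bytes. acc=0x9
Byte[5]=B7: continuation. acc=(acc<<6)|0x37=0x277
Completed: cp=U+0277 (starts at byte 4)
Byte[6]=F0: 4-byte lead, need 3 cont bytes. acc=0x0
Byte[7]=9A: continuation. acc=(acc<<6)|0x1A=0x1A
Byte[8]=95: continuation. acc=(acc<<6)|0x15=0x695
Byte[9]=AA: continuation. acc=(acc<<6)|0x2A=0x1A56A
Completed: cp=U+1A56A (starts at byte 6)
Byte[10]=E1: 3-byte lead, need 2 cont bytes. acc=0x1
Byte[11]=97: continuation. acc=(acc<<6)|0x17=0x57
Byte[12]=99: continuation. acc=(acc<<6)|0x19=0x15D9
Completed: cp=U+15D9 (starts at byte 10)
Byte[13]=E6: 3-byte lead, need 2 cont bytes. acc=0x6
Byte[14]=89: continuation. acc=(acc<<6)|0x09=0x189
Byte[15]=BE: continuation. acc=(acc<<6)|0x3E=0x627E
Completed: cp=U+627E (starts at byte 13)

Answer: U+16A22 U+0277 U+1A56A U+15D9 U+627E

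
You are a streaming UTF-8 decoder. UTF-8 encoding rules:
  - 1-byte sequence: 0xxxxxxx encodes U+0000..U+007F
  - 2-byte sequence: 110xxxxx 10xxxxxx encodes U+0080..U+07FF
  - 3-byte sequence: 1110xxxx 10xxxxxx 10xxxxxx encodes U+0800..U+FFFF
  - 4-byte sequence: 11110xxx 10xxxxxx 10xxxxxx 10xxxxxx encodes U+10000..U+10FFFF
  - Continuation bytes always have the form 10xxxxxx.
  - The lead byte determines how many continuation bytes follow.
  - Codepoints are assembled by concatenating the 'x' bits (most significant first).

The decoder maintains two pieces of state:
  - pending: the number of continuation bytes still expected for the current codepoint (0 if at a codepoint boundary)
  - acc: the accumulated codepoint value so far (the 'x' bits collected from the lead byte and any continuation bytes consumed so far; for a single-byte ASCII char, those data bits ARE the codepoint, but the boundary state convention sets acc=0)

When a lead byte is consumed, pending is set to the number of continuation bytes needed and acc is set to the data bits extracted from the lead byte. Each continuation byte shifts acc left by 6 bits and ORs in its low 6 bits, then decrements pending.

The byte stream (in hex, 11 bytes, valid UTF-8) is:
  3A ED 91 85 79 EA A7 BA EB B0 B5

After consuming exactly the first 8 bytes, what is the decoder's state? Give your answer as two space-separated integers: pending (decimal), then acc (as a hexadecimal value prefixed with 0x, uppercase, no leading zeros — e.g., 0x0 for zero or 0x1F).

Byte[0]=3A: 1-byte. pending=0, acc=0x0
Byte[1]=ED: 3-byte lead. pending=2, acc=0xD
Byte[2]=91: continuation. acc=(acc<<6)|0x11=0x351, pending=1
Byte[3]=85: continuation. acc=(acc<<6)|0x05=0xD445, pending=0
Byte[4]=79: 1-byte. pending=0, acc=0x0
Byte[5]=EA: 3-byte lead. pending=2, acc=0xA
Byte[6]=A7: continuation. acc=(acc<<6)|0x27=0x2A7, pending=1
Byte[7]=BA: continuation. acc=(acc<<6)|0x3A=0xA9FA, pending=0

Answer: 0 0xA9FA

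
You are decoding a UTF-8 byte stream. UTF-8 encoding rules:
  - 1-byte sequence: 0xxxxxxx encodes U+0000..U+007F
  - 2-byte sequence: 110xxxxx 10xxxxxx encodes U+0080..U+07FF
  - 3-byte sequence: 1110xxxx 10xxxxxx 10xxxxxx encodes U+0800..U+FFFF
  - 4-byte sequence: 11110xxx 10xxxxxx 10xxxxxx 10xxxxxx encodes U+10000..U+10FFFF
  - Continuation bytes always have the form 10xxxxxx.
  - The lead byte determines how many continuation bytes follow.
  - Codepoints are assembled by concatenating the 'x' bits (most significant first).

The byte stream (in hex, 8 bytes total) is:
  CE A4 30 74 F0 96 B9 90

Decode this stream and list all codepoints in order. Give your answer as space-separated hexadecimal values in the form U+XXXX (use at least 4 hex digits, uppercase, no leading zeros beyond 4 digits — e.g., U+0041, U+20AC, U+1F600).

Answer: U+03A4 U+0030 U+0074 U+16E50

Derivation:
Byte[0]=CE: 2-byte lead, need 1 cont bytes. acc=0xE
Byte[1]=A4: continuation. acc=(acc<<6)|0x24=0x3A4
Completed: cp=U+03A4 (starts at byte 0)
Byte[2]=30: 1-byte ASCII. cp=U+0030
Byte[3]=74: 1-byte ASCII. cp=U+0074
Byte[4]=F0: 4-byte lead, need 3 cont bytes. acc=0x0
Byte[5]=96: continuation. acc=(acc<<6)|0x16=0x16
Byte[6]=B9: continuation. acc=(acc<<6)|0x39=0x5B9
Byte[7]=90: continuation. acc=(acc<<6)|0x10=0x16E50
Completed: cp=U+16E50 (starts at byte 4)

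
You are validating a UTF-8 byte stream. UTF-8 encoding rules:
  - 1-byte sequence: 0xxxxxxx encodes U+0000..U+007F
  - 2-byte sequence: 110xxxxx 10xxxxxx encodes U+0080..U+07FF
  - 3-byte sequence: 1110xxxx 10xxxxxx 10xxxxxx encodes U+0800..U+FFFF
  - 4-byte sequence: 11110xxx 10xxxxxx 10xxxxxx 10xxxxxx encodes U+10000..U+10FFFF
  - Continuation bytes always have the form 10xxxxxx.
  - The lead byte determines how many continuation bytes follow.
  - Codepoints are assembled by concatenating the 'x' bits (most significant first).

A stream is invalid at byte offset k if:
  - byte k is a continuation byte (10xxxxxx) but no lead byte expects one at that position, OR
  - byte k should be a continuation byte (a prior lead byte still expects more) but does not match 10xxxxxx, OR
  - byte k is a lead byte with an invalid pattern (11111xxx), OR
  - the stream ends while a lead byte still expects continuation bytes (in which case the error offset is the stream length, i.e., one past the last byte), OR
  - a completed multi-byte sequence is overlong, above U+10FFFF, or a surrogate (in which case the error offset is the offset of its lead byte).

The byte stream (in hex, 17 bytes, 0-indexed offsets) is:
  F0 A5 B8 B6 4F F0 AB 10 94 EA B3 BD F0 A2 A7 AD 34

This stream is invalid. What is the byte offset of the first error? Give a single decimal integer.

Answer: 7

Derivation:
Byte[0]=F0: 4-byte lead, need 3 cont bytes. acc=0x0
Byte[1]=A5: continuation. acc=(acc<<6)|0x25=0x25
Byte[2]=B8: continuation. acc=(acc<<6)|0x38=0x978
Byte[3]=B6: continuation. acc=(acc<<6)|0x36=0x25E36
Completed: cp=U+25E36 (starts at byte 0)
Byte[4]=4F: 1-byte ASCII. cp=U+004F
Byte[5]=F0: 4-byte lead, need 3 cont bytes. acc=0x0
Byte[6]=AB: continuation. acc=(acc<<6)|0x2B=0x2B
Byte[7]=10: expected 10xxxxxx continuation. INVALID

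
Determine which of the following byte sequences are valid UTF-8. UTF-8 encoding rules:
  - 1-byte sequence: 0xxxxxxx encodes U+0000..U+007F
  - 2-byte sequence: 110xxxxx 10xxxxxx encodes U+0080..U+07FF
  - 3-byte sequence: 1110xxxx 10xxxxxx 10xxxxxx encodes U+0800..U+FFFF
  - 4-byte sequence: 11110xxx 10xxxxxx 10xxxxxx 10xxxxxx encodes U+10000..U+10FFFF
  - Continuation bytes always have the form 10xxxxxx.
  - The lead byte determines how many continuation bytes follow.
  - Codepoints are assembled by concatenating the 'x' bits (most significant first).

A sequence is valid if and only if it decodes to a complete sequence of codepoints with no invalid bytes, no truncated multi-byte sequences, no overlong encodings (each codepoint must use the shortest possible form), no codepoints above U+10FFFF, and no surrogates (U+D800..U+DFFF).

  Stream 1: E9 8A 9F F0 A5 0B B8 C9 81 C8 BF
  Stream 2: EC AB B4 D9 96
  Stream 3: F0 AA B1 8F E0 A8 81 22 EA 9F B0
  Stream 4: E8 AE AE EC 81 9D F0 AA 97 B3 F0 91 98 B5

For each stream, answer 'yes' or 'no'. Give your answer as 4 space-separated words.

Stream 1: error at byte offset 5. INVALID
Stream 2: decodes cleanly. VALID
Stream 3: decodes cleanly. VALID
Stream 4: decodes cleanly. VALID

Answer: no yes yes yes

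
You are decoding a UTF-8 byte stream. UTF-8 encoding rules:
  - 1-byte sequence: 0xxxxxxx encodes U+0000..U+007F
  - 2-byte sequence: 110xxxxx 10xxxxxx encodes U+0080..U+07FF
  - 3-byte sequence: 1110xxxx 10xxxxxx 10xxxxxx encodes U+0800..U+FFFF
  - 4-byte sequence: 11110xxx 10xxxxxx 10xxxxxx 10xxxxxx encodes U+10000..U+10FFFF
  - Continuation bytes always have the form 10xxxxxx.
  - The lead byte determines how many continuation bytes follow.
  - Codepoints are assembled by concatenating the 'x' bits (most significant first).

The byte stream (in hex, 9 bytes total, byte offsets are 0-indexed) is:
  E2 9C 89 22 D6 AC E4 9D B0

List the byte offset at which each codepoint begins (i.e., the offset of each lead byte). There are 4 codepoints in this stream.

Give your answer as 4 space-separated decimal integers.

Answer: 0 3 4 6

Derivation:
Byte[0]=E2: 3-byte lead, need 2 cont bytes. acc=0x2
Byte[1]=9C: continuation. acc=(acc<<6)|0x1C=0x9C
Byte[2]=89: continuation. acc=(acc<<6)|0x09=0x2709
Completed: cp=U+2709 (starts at byte 0)
Byte[3]=22: 1-byte ASCII. cp=U+0022
Byte[4]=D6: 2-byte lead, need 1 cont bytes. acc=0x16
Byte[5]=AC: continuation. acc=(acc<<6)|0x2C=0x5AC
Completed: cp=U+05AC (starts at byte 4)
Byte[6]=E4: 3-byte lead, need 2 cont bytes. acc=0x4
Byte[7]=9D: continuation. acc=(acc<<6)|0x1D=0x11D
Byte[8]=B0: continuation. acc=(acc<<6)|0x30=0x4770
Completed: cp=U+4770 (starts at byte 6)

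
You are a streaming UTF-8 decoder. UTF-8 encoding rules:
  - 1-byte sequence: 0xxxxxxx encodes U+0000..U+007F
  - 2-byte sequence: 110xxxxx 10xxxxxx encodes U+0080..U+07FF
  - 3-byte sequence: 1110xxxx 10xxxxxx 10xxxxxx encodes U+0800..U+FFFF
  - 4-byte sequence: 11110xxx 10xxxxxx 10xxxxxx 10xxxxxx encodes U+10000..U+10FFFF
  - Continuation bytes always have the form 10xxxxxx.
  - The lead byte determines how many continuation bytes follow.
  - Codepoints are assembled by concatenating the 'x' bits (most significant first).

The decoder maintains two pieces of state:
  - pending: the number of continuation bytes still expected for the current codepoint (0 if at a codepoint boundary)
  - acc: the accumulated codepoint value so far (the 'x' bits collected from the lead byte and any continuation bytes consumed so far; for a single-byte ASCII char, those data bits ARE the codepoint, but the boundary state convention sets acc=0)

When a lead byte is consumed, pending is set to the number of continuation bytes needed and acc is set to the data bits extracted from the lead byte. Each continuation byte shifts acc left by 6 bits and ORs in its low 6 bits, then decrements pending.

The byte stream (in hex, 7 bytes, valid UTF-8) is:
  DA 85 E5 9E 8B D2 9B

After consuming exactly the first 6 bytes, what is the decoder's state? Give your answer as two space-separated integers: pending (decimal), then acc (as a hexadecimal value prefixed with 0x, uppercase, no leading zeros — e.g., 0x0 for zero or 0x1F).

Byte[0]=DA: 2-byte lead. pending=1, acc=0x1A
Byte[1]=85: continuation. acc=(acc<<6)|0x05=0x685, pending=0
Byte[2]=E5: 3-byte lead. pending=2, acc=0x5
Byte[3]=9E: continuation. acc=(acc<<6)|0x1E=0x15E, pending=1
Byte[4]=8B: continuation. acc=(acc<<6)|0x0B=0x578B, pending=0
Byte[5]=D2: 2-byte lead. pending=1, acc=0x12

Answer: 1 0x12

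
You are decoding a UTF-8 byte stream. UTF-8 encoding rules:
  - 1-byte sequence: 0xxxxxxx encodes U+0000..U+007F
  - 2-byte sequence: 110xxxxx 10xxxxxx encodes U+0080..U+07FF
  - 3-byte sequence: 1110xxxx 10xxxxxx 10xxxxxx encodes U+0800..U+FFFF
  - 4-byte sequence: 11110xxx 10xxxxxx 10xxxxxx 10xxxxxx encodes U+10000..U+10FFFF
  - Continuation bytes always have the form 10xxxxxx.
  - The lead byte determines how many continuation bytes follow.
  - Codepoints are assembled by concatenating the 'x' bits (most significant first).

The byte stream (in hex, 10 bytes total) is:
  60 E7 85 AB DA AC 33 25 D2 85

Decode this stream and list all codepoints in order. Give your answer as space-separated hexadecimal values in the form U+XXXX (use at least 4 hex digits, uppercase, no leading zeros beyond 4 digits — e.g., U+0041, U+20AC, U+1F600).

Answer: U+0060 U+716B U+06AC U+0033 U+0025 U+0485

Derivation:
Byte[0]=60: 1-byte ASCII. cp=U+0060
Byte[1]=E7: 3-byte lead, need 2 cont bytes. acc=0x7
Byte[2]=85: continuation. acc=(acc<<6)|0x05=0x1C5
Byte[3]=AB: continuation. acc=(acc<<6)|0x2B=0x716B
Completed: cp=U+716B (starts at byte 1)
Byte[4]=DA: 2-byte lead, need 1 cont bytes. acc=0x1A
Byte[5]=AC: continuation. acc=(acc<<6)|0x2C=0x6AC
Completed: cp=U+06AC (starts at byte 4)
Byte[6]=33: 1-byte ASCII. cp=U+0033
Byte[7]=25: 1-byte ASCII. cp=U+0025
Byte[8]=D2: 2-byte lead, need 1 cont bytes. acc=0x12
Byte[9]=85: continuation. acc=(acc<<6)|0x05=0x485
Completed: cp=U+0485 (starts at byte 8)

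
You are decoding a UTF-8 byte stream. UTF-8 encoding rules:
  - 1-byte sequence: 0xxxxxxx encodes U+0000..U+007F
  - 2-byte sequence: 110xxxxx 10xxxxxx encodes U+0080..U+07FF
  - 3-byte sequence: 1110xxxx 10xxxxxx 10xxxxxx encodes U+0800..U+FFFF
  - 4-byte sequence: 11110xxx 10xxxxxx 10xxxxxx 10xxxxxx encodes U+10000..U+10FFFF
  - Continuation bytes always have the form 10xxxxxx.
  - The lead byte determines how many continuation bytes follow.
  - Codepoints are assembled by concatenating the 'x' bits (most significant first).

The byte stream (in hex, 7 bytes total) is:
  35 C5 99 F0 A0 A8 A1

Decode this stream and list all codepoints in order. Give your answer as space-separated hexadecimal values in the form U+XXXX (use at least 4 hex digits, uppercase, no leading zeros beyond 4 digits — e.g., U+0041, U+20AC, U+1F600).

Answer: U+0035 U+0159 U+20A21

Derivation:
Byte[0]=35: 1-byte ASCII. cp=U+0035
Byte[1]=C5: 2-byte lead, need 1 cont bytes. acc=0x5
Byte[2]=99: continuation. acc=(acc<<6)|0x19=0x159
Completed: cp=U+0159 (starts at byte 1)
Byte[3]=F0: 4-byte lead, need 3 cont bytes. acc=0x0
Byte[4]=A0: continuation. acc=(acc<<6)|0x20=0x20
Byte[5]=A8: continuation. acc=(acc<<6)|0x28=0x828
Byte[6]=A1: continuation. acc=(acc<<6)|0x21=0x20A21
Completed: cp=U+20A21 (starts at byte 3)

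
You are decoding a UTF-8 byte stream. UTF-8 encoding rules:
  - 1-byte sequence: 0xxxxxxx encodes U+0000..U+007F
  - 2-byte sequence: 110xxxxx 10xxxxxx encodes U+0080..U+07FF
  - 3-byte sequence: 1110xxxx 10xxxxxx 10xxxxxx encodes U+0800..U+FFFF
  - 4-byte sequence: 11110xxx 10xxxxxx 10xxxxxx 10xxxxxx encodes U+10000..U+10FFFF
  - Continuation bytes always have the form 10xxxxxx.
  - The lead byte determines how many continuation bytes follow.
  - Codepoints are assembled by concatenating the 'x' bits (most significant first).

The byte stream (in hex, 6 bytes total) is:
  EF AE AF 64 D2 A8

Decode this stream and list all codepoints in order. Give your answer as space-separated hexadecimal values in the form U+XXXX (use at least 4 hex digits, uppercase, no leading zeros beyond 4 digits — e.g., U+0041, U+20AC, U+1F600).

Answer: U+FBAF U+0064 U+04A8

Derivation:
Byte[0]=EF: 3-byte lead, need 2 cont bytes. acc=0xF
Byte[1]=AE: continuation. acc=(acc<<6)|0x2E=0x3EE
Byte[2]=AF: continuation. acc=(acc<<6)|0x2F=0xFBAF
Completed: cp=U+FBAF (starts at byte 0)
Byte[3]=64: 1-byte ASCII. cp=U+0064
Byte[4]=D2: 2-byte lead, need 1 cont bytes. acc=0x12
Byte[5]=A8: continuation. acc=(acc<<6)|0x28=0x4A8
Completed: cp=U+04A8 (starts at byte 4)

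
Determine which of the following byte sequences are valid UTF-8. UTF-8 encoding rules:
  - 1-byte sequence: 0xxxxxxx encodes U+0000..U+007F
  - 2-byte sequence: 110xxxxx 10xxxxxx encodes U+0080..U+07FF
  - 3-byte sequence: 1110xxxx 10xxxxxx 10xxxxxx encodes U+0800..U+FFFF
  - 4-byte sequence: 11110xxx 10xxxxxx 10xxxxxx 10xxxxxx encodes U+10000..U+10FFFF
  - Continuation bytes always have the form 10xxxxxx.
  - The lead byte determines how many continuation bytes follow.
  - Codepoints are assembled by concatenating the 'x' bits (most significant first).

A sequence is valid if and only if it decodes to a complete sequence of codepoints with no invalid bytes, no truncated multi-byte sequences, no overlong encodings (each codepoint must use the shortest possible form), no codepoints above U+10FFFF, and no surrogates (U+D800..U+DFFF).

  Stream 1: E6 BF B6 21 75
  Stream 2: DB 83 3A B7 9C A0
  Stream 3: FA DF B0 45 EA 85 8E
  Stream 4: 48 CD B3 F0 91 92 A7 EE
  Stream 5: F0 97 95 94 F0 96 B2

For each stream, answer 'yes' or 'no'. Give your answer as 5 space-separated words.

Answer: yes no no no no

Derivation:
Stream 1: decodes cleanly. VALID
Stream 2: error at byte offset 3. INVALID
Stream 3: error at byte offset 0. INVALID
Stream 4: error at byte offset 8. INVALID
Stream 5: error at byte offset 7. INVALID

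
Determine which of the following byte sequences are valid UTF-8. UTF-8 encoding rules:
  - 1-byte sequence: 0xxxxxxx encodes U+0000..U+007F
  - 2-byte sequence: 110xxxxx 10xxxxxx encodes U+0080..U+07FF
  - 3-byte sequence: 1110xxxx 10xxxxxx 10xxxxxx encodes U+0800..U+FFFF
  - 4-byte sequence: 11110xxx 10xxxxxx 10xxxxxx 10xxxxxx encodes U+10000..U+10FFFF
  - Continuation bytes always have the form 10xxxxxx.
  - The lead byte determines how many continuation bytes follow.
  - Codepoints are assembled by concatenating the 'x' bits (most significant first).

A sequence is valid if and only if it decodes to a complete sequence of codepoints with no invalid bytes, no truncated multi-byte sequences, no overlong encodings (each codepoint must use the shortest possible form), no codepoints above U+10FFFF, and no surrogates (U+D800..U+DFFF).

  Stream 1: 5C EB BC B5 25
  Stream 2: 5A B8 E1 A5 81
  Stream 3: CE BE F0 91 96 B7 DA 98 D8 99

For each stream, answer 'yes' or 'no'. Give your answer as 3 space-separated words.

Answer: yes no yes

Derivation:
Stream 1: decodes cleanly. VALID
Stream 2: error at byte offset 1. INVALID
Stream 3: decodes cleanly. VALID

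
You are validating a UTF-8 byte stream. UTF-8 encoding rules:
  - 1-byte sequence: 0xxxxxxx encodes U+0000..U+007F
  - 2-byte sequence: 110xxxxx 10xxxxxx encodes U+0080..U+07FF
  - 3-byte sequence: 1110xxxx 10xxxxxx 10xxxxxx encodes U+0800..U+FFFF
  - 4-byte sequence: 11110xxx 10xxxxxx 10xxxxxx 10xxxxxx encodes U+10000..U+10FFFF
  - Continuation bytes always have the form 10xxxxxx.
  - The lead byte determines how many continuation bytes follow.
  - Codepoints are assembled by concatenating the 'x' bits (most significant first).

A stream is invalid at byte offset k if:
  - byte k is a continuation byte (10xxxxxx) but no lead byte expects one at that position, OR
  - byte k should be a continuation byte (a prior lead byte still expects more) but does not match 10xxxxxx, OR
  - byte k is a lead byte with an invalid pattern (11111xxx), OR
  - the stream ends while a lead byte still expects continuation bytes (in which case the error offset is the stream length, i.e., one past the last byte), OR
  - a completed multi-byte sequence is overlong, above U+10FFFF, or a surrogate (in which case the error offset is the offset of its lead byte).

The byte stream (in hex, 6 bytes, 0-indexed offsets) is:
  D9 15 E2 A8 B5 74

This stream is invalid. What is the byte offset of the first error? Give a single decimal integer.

Answer: 1

Derivation:
Byte[0]=D9: 2-byte lead, need 1 cont bytes. acc=0x19
Byte[1]=15: expected 10xxxxxx continuation. INVALID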